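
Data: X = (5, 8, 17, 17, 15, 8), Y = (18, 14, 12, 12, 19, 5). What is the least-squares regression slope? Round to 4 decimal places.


b = sum((xi-xbar)(yi-ybar)) / sum((xi-xbar)^2)
n = 6, xbar = 70/6 = 35/3 ≈ 11.666667, ybar = 80/6 = 40/3 ≈ 13.333333
Sxy = sum((xi-xbar)(yi-ybar)) = 5/3 ≈ 1.666667
Sxx = sum((xi-xbar)^2) = 418/3 ≈ 139.333333
b = Sxy / Sxx = 5/418 ≈ 0.011962

0.0120


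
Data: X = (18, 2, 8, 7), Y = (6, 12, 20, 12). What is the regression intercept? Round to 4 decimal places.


a = ybar - b*xbar, where b = sum((xi-xbar)(yi-ybar)) / sum((xi-xbar)^2)
n = 4, xbar = 35/4 = 8.75, ybar = 50/4 = 12.5
Sxy = sum((xi-xbar)(yi-ybar)) = -61.5
Sxx = sum((xi-xbar)^2) = 134.75
b = Sxy / Sxx = -246/539 ≈ -0.456401
a = 12.5 - (-0.456401) * 8.75 = 1270/77 ≈ 16.493506

16.4935


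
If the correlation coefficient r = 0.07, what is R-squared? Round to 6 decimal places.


R^2 = r^2 = (0.07)^2 = 0.0049

0.004900


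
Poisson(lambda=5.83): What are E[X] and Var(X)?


E[X] = Var(X) = lambda = 5.83

5.83, 5.83


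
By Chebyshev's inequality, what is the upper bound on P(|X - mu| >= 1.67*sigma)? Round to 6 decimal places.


P <= 1/k^2
k^2 = 1.67^2 = 2.7889
1/k^2 = 1 / 2.7889 ≈ 0.35856431

0.358564


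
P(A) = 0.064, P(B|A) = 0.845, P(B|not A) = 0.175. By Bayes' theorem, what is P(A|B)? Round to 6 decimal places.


P(A|B) = P(B|A)*P(A) / P(B), P(B) = P(B|A)*P(A) + P(B|not A)*P(not A)
P(B|A)*P(A) = 0.845 * 0.064 = 0.05408
P(B|not A)*P(not A) = 0.175 * 0.936 = 0.1638
P(B) = 0.05408 + 0.1638 = 0.21788
P(A|B) = 0.05408 / 0.21788 = 104/419 ≈ 0.24821002

0.248210


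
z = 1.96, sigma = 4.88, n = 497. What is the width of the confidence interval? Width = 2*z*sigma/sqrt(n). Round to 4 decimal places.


width = 2*z*sigma/sqrt(n)
2*z*sigma = 2 * 1.96 * 4.88 = 19.1296
sqrt(497) ≈ 22.293497
width = 19.1296 / 22.293497 ≈ 0.858080

0.8581


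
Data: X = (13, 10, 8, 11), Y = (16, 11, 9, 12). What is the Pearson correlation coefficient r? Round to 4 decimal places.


r = sum((xi-xbar)(yi-ybar)) / sqrt(sum((xi-xbar)^2) * sum((yi-ybar)^2))
n = 4, xbar = 42/4 = 10.5, ybar = 48/4 = 12
Sxy = sum((xi-xbar)(yi-ybar)) = 18
Sxx = sum((xi-xbar)^2) = 13
Syy = sum((yi-ybar)^2) = 26
sqrt(Sxx*Syy) ≈ 18.384776
r = Sxy / sqrt(Sxx*Syy) = 18 / 18.384776 ≈ 0.979071

0.9791


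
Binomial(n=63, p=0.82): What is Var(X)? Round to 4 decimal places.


Var = n*p*(1-p) = 63 * 0.82 * 0.18 = 9.2988

9.2988


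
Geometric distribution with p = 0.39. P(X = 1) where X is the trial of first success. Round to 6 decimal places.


P = (1-p)^(k-1) * p
(1-p)^(k-1) = 0.61^0 = 1
P = 1 * 0.39 = 0.39

0.390000


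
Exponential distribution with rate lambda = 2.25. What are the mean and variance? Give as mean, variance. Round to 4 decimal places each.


mean = 1/lam, var = 1/lam^2
mean = 1 / 2.25 = 4/9 ≈ 0.444444
lam^2 = 2.25^2 = 5.0625
var = 1 / 5.0625 = 16/81 ≈ 0.197531

0.4444, 0.1975


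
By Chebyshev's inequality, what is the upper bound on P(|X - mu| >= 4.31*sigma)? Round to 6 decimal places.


P <= 1/k^2
k^2 = 4.31^2 = 18.5761
1/k^2 = 1 / 18.5761 ≈ 0.05383261

0.053833


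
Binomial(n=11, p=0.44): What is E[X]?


E[X] = n*p = 11 * 0.44 = 4.84

4.84


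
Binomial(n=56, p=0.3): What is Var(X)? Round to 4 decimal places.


Var = n*p*(1-p) = 56 * 0.3 * 0.7 = 11.76

11.7600


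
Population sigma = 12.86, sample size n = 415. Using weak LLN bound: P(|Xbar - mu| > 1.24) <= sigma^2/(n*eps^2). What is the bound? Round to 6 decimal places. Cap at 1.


bound = min(1, sigma^2/(n*eps^2))
sigma^2 = 12.86^2 = 165.3796
n*eps^2 = 415 * 1.24^2 = 415 * 1.5376 = 638.104
sigma^2/(n*eps^2) = 165.3796 / 638.104 ≈ 0.25917343

0.259173


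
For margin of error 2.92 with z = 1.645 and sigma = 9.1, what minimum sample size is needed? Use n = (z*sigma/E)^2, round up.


z*sigma/E = 1.645 * 9.1 / 2.92 = 29939/5840 ≈ 5.126541
(z*sigma/E)^2 ≈ 26.281424
round up: n = 27

27


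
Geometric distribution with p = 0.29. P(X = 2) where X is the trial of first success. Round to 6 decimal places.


P = (1-p)^(k-1) * p
(1-p)^(k-1) = 0.71^1 = 0.71
P = 0.71 * 0.29 = 0.2059

0.205900


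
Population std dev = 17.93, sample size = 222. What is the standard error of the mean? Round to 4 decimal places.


SE = sigma / sqrt(n)
sqrt(222) ≈ 14.899664
SE = 17.93 / 14.899664 ≈ 1.203383

1.2034


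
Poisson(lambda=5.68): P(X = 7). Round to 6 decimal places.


P = e^(-lam) * lam^k / k!
e^(-5.68) ≈ 0.003413558
lam^k = 5.68^7 ≈ 190738.494304
k! = 7! = 5040
P = 0.003413558 * 190738.494304 / 5040 ≈ 0.129186

0.129186


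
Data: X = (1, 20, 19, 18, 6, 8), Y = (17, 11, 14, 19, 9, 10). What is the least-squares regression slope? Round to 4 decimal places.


b = sum((xi-xbar)(yi-ybar)) / sum((xi-xbar)^2)
n = 6, xbar = 72/6 = 12, ybar = 80/6 = 40/3 ≈ 13.333333
Sxy = sum((xi-xbar)(yi-ybar)) = 19
Sxx = sum((xi-xbar)^2) = 322
b = Sxy / Sxx = 19/322 ≈ 0.059006

0.0590


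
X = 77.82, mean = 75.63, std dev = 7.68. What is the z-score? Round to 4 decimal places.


z = (X - mu) / sigma
X - mu = 77.82 - 75.63 = 2.19
z = 2.19 / 7.68 = 73/256 ≈ 0.285156

0.2852


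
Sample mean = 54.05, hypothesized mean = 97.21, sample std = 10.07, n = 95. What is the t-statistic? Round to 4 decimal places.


t = (xbar - mu0) / (s/sqrt(n))
xbar - mu0 = 54.05 - 97.21 = -43.16
sqrt(95) ≈ 9.74679434
s/sqrt(n) = 10.07 / 9.74679434 ≈ 1.03316020
t = -43.16 / 1.03316020 ≈ -41.774741

-41.7747


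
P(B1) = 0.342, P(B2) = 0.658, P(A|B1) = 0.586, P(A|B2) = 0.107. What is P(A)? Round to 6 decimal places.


P(A) = P(A|B1)*P(B1) + P(A|B2)*P(B2)
P(A|B1)*P(B1) = 0.586 * 0.342 = 0.200412
P(A|B2)*P(B2) = 0.107 * 0.658 = 0.070406
P(A) = 0.200412 + 0.070406 = 0.270818

0.270818


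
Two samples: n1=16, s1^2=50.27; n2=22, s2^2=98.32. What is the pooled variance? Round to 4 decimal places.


sp^2 = ((n1-1)*s1^2 + (n2-1)*s2^2)/(n1+n2-2)
(n1-1)*s1^2 = 15 * 50.27 = 754.05
(n2-1)*s2^2 = 21 * 98.32 = 2064.72
numerator = 754.05 + 2064.72 = 2818.77
n1+n2-2 = 36
sp^2 = 2818.77 / 36 = 93959/1200 ≈ 78.299167

78.2992


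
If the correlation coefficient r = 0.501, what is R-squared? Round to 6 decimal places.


R^2 = r^2 = (0.501)^2 = 0.251001

0.251001


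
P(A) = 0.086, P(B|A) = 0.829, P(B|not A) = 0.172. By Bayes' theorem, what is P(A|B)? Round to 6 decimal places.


P(A|B) = P(B|A)*P(A) / P(B), P(B) = P(B|A)*P(A) + P(B|not A)*P(not A)
P(B|A)*P(A) = 0.829 * 0.086 = 0.071294
P(B|not A)*P(not A) = 0.172 * 0.914 = 0.157208
P(B) = 0.071294 + 0.157208 = 0.228502
P(A|B) = 0.071294 / 0.228502 = 829/2657 ≈ 0.31200602

0.312006


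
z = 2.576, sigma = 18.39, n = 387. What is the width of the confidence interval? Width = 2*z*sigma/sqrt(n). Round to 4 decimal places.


width = 2*z*sigma/sqrt(n)
2*z*sigma = 2 * 2.576 * 18.39 = 94.74528
sqrt(387) ≈ 19.672316
width = 94.74528 / 19.672316 ≈ 4.816173

4.8162


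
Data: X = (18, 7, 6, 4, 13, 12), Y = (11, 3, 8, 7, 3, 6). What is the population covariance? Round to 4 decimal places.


Cov = (1/n)*sum((xi-xbar)(yi-ybar))
n = 6, xbar = 60/6 = 10, ybar = 38/6 = 19/3 ≈ 6.333333
sum((xi-xbar)(yi-ybar)) = 26
Cov = 26 / 6 = 13/3 ≈ 4.333333

4.3333


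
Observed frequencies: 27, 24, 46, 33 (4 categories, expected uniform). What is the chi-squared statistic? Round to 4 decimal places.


chi2 = sum((O-E)^2/E), E = total/4
total = 130, E = 130/4 = 32.5
(27 - 32.5)^2 / 32.5 = 30.25 / 32.5 = 121/130 ≈ 0.930769
(24 - 32.5)^2 / 32.5 = 72.25 / 32.5 = 289/130 ≈ 2.223077
(46 - 32.5)^2 / 32.5 = 182.25 / 32.5 = 729/130 ≈ 5.607692
(33 - 32.5)^2 / 32.5 = 0.25 / 32.5 = 1/130 ≈ 0.007692
chi2 = 114/13 ≈ 8.769231

8.7692


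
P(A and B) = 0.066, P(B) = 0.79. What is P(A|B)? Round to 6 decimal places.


P(A|B) = P(A and B) / P(B) = 0.066 / 0.79 = 33/395 ≈ 0.08354430

0.083544


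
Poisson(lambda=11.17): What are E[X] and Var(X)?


E[X] = Var(X) = lambda = 11.17

11.17, 11.17


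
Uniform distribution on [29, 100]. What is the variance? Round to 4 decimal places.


Var = (b-a)^2 / 12
(b-a)^2 = (100 - 29)^2 = 5041
Var = 5041/12 ≈ 420.083333

420.0833


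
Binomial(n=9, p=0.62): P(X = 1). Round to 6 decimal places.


P = C(n,k) * p^k * (1-p)^(n-k)
C(9,1) = 9
p^k = 0.62^1 = 0.62
(1-p)^(n-k) = 0.38^8 ≈ 0.0004347792
P = 9 * 0.62 * 0.0004347792 ≈ 0.002426

0.002426


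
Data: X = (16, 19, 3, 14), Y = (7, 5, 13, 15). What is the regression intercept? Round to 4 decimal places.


a = ybar - b*xbar, where b = sum((xi-xbar)(yi-ybar)) / sum((xi-xbar)^2)
n = 4, xbar = 52/4 = 13, ybar = 40/4 = 10
Sxy = sum((xi-xbar)(yi-ybar)) = -64
Sxx = sum((xi-xbar)^2) = 146
b = Sxy / Sxx = -32/73 ≈ -0.438356
a = 10 - (-0.438356) * 13 = 1146/73 ≈ 15.698630

15.6986


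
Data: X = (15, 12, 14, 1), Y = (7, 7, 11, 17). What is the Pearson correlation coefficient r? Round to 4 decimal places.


r = sum((xi-xbar)(yi-ybar)) / sqrt(sum((xi-xbar)^2) * sum((yi-ybar)^2))
n = 4, xbar = 42/4 = 10.5, ybar = 42/4 = 10.5
Sxy = sum((xi-xbar)(yi-ybar)) = -81
Sxx = sum((xi-xbar)^2) = 125
Syy = sum((yi-ybar)^2) = 67
sqrt(Sxx*Syy) ≈ 91.515026
r = Sxy / sqrt(Sxx*Syy) = -81 / 91.515026 ≈ -0.885101

-0.8851


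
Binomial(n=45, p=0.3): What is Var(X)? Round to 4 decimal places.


Var = n*p*(1-p) = 45 * 0.3 * 0.7 = 9.45

9.4500


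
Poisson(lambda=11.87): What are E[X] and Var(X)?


E[X] = Var(X) = lambda = 11.87

11.87, 11.87


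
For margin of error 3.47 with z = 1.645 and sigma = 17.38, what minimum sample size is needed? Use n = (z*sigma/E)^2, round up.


z*sigma/E = 1.645 * 17.38 / 3.47 ≈ 8.239222
(z*sigma/E)^2 ≈ 67.884778
round up: n = 68

68


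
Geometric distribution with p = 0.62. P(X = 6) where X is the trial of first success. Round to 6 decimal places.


P = (1-p)^(k-1) * p
(1-p)^(k-1) = 0.38^5 ≈ 0.007923517
P = 0.007923517 * 0.62 ≈ 0.004912580

0.004913


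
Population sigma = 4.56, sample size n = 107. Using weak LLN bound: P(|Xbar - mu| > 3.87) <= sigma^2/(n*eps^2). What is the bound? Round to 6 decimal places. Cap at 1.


bound = min(1, sigma^2/(n*eps^2))
sigma^2 = 4.56^2 = 20.7936
n*eps^2 = 107 * 3.87^2 = 107 * 14.9769 = 1602.5283
sigma^2/(n*eps^2) = 20.7936 / 1602.5283 ≈ 0.01297550

0.012975


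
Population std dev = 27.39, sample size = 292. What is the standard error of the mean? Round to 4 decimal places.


SE = sigma / sqrt(n)
sqrt(292) ≈ 17.088007
SE = 27.39 / 17.088007 ≈ 1.602879

1.6029


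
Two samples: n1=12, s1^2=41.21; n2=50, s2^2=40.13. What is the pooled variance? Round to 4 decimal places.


sp^2 = ((n1-1)*s1^2 + (n2-1)*s2^2)/(n1+n2-2)
(n1-1)*s1^2 = 11 * 41.21 = 453.31
(n2-1)*s2^2 = 49 * 40.13 = 1966.37
numerator = 453.31 + 1966.37 = 2419.68
n1+n2-2 = 60
sp^2 = 2419.68 / 60 = 40.328

40.3280


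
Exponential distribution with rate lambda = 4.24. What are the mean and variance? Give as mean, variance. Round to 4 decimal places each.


mean = 1/lam, var = 1/lam^2
mean = 1 / 4.24 = 25/106 ≈ 0.235849
lam^2 = 4.24^2 = 17.9776
var = 1 / 17.9776 ≈ 0.055625

0.2358, 0.0556


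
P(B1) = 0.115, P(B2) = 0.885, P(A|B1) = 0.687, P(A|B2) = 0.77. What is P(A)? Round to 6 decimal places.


P(A) = P(A|B1)*P(B1) + P(A|B2)*P(B2)
P(A|B1)*P(B1) = 0.687 * 0.115 = 0.079005
P(A|B2)*P(B2) = 0.77 * 0.885 = 0.68145
P(A) = 0.079005 + 0.68145 = 0.760455

0.760455


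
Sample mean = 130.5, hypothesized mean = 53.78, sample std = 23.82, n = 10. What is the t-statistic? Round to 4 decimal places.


t = (xbar - mu0) / (s/sqrt(n))
xbar - mu0 = 130.5 - 53.78 = 76.72
sqrt(10) ≈ 3.16227766
s/sqrt(n) = 23.82 / 3.16227766 ≈ 7.53254539
t = 76.72 / 7.53254539 ≈ 10.185136

10.1851


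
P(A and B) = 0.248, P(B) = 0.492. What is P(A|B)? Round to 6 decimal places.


P(A|B) = P(A and B) / P(B) = 0.248 / 0.492 = 62/123 ≈ 0.50406504

0.504065


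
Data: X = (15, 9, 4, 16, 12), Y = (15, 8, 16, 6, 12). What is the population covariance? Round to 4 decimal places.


Cov = (1/n)*sum((xi-xbar)(yi-ybar))
n = 5, xbar = 56/5 = 11.2, ybar = 57/5 = 11.4
sum((xi-xbar)(yi-ybar)) = -37.4
Cov = -37.4 / 5 = -7.48

-7.4800


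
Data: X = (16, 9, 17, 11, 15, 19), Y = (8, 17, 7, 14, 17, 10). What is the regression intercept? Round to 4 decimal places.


a = ybar - b*xbar, where b = sum((xi-xbar)(yi-ybar)) / sum((xi-xbar)^2)
n = 6, xbar = 87/6 = 14.5, ybar = 73/6 ≈ 12.166667
Sxy = sum((xi-xbar)(yi-ybar)) = -59.5
Sxx = sum((xi-xbar)^2) = 71.5
b = Sxy / Sxx = -119/143 ≈ -0.832168
a = 12.166667 - (-0.832168) * 14.5 = 10396/429 ≈ 24.233100

24.2331


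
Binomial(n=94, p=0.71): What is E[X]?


E[X] = n*p = 94 * 0.71 = 66.74

66.74


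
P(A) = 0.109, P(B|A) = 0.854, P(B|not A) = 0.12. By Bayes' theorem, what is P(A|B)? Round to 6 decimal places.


P(A|B) = P(B|A)*P(A) / P(B), P(B) = P(B|A)*P(A) + P(B|not A)*P(not A)
P(B|A)*P(A) = 0.854 * 0.109 = 0.093086
P(B|not A)*P(not A) = 0.12 * 0.891 = 0.10692
P(B) = 0.093086 + 0.10692 = 0.200006
P(A|B) = 0.093086 / 0.200006 ≈ 0.46541604

0.465416


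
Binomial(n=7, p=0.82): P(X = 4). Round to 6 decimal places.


P = C(n,k) * p^k * (1-p)^(n-k)
C(7,4) = 35
p^k = 0.82^4 ≈ 0.4521218
(1-p)^(n-k) = 0.18^3 = 0.005832
P = 35 * 0.4521218 * 0.005832 ≈ 0.092287

0.092287


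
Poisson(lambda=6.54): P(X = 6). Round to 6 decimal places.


P = e^(-lam) * lam^k / k!
e^(-6.54) ≈ 0.001444488
lam^k = 6.54^6 ≈ 78246.782771
k! = 6! = 720
P = 0.001444488 * 78246.782771 / 720 ≈ 0.156981

0.156981


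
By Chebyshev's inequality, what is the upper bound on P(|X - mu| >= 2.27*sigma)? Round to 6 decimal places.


P <= 1/k^2
k^2 = 2.27^2 = 5.1529
1/k^2 = 1 / 5.1529 ≈ 0.19406548

0.194065


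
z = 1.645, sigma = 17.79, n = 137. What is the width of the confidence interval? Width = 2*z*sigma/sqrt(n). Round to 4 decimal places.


width = 2*z*sigma/sqrt(n)
2*z*sigma = 2 * 1.645 * 17.79 = 58.5291
sqrt(137) ≈ 11.704700
width = 58.5291 / 11.704700 ≈ 5.000478

5.0005


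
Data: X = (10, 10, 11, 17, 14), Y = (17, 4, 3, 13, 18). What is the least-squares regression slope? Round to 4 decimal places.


b = sum((xi-xbar)(yi-ybar)) / sum((xi-xbar)^2)
n = 5, xbar = 62/5 = 12.4, ybar = 55/5 = 11
Sxy = sum((xi-xbar)(yi-ybar)) = 34
Sxx = sum((xi-xbar)^2) = 37.2
b = Sxy / Sxx = 85/93 ≈ 0.913978

0.9140


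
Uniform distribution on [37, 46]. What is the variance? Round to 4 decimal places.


Var = (b-a)^2 / 12
(b-a)^2 = (46 - 37)^2 = 81
Var = 81/12 = 6.75

6.7500


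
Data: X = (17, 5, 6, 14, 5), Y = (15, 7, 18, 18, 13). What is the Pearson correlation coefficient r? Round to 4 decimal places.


r = sum((xi-xbar)(yi-ybar)) / sqrt(sum((xi-xbar)^2) * sum((yi-ybar)^2))
n = 5, xbar = 47/5 = 9.4, ybar = 71/5 = 14.2
Sxy = sum((xi-xbar)(yi-ybar)) = 47.6
Sxx = sum((xi-xbar)^2) = 129.2
Syy = sum((yi-ybar)^2) = 82.8
sqrt(Sxx*Syy) ≈ 103.429976
r = Sxy / sqrt(Sxx*Syy) = 47.6 / 103.429976 ≈ 0.460215

0.4602


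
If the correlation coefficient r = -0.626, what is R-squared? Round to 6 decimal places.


R^2 = r^2 = (-0.626)^2 = 0.391876

0.391876


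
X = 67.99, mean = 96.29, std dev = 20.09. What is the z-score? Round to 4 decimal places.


z = (X - mu) / sigma
X - mu = 67.99 - 96.29 = -28.3
z = -28.3 / 20.09 = -2830/2009 ≈ -1.408661

-1.4087


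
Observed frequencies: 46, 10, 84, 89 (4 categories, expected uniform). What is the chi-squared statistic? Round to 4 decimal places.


chi2 = sum((O-E)^2/E), E = total/4
total = 229, E = 229/4 = 57.25
(46 - 57.25)^2 / 57.25 = 126.5625 / 57.25 = 2025/916 ≈ 2.210699
(10 - 57.25)^2 / 57.25 = 2232.5625 / 57.25 = 35721/916 ≈ 38.996725
(84 - 57.25)^2 / 57.25 = 715.5625 / 57.25 = 11449/916 ≈ 12.498908
(89 - 57.25)^2 / 57.25 = 1008.0625 / 57.25 = 16129/916 ≈ 17.608079
chi2 = 16331/229 ≈ 71.314410

71.3144


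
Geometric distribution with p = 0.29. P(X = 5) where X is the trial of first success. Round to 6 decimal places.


P = (1-p)^(k-1) * p
(1-p)^(k-1) = 0.71^4 ≈ 0.2541168
P = 0.2541168 * 0.29 ≈ 0.07369387

0.073694


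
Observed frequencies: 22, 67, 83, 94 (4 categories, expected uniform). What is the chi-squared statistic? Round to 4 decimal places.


chi2 = sum((O-E)^2/E), E = total/4
total = 266, E = 266/4 = 66.5
(22 - 66.5)^2 / 66.5 = 1980.25 / 66.5 = 7921/266 ≈ 29.778195
(67 - 66.5)^2 / 66.5 = 0.25 / 66.5 = 1/266 ≈ 0.003759
(83 - 66.5)^2 / 66.5 = 272.25 / 66.5 = 1089/266 ≈ 4.093985
(94 - 66.5)^2 / 66.5 = 756.25 / 66.5 = 3025/266 ≈ 11.372180
chi2 = 6018/133 ≈ 45.248120

45.2481


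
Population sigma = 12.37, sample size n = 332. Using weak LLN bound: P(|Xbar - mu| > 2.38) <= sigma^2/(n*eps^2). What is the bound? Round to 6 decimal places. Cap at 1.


bound = min(1, sigma^2/(n*eps^2))
sigma^2 = 12.37^2 = 153.0169
n*eps^2 = 332 * 2.38^2 = 332 * 5.6644 = 1880.5808
sigma^2/(n*eps^2) = 153.0169 / 1880.5808 ≈ 0.08136683

0.081367


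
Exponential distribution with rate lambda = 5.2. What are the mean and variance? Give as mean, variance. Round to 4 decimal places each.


mean = 1/lam, var = 1/lam^2
mean = 1 / 5.2 = 5/26 ≈ 0.192308
lam^2 = 5.2^2 = 27.04
var = 1 / 27.04 = 25/676 ≈ 0.036982

0.1923, 0.0370


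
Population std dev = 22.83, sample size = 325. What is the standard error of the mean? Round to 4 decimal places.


SE = sigma / sqrt(n)
sqrt(325) ≈ 18.027756
SE = 22.83 / 18.027756 ≈ 1.266381

1.2664


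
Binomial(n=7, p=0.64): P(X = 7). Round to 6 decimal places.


P = C(n,k) * p^k * (1-p)^(n-k)
C(7,7) = 1
p^k = 0.64^7 ≈ 0.04398047
(1-p)^(n-k) = 0.36^0 = 1
P = 1 * 0.04398047 * 1 ≈ 0.043980

0.043980


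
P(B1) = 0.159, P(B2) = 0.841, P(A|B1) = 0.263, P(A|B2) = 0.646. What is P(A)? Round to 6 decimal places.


P(A) = P(A|B1)*P(B1) + P(A|B2)*P(B2)
P(A|B1)*P(B1) = 0.263 * 0.159 = 0.041817
P(A|B2)*P(B2) = 0.646 * 0.841 = 0.543286
P(A) = 0.041817 + 0.543286 = 0.585103

0.585103


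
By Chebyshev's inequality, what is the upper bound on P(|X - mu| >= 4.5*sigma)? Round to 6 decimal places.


P <= 1/k^2
k^2 = 4.5^2 = 20.25
1/k^2 = 1 / 20.25 = 4/81 ≈ 0.04938272

0.049383


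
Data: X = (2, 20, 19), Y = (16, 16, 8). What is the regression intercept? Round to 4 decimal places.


a = ybar - b*xbar, where b = sum((xi-xbar)(yi-ybar)) / sum((xi-xbar)^2)
n = 3, xbar = 41/3 ≈ 13.666667, ybar = 40/3 ≈ 13.333333
Sxy = sum((xi-xbar)(yi-ybar)) = -128/3 ≈ -42.666667
Sxx = sum((xi-xbar)^2) = 614/3 ≈ 204.666667
b = Sxy / Sxx = -64/307 ≈ -0.208469
a = 13.333333 - (-0.208469) * 13.666667 = 4968/307 ≈ 16.182410

16.1824


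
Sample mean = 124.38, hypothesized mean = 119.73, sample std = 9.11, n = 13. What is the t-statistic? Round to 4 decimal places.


t = (xbar - mu0) / (s/sqrt(n))
xbar - mu0 = 124.38 - 119.73 = 4.65
sqrt(13) ≈ 3.60555128
s/sqrt(n) = 9.11 / 3.60555128 ≈ 2.52665939
t = 4.65 / 2.52665939 ≈ 1.840375

1.8404


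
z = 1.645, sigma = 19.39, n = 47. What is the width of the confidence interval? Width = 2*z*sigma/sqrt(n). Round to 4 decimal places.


width = 2*z*sigma/sqrt(n)
2*z*sigma = 2 * 1.645 * 19.39 = 63.7931
sqrt(47) ≈ 6.855655
width = 63.7931 / 6.855655 ≈ 9.305180

9.3052


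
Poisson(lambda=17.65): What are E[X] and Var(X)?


E[X] = Var(X) = lambda = 17.65

17.65, 17.65


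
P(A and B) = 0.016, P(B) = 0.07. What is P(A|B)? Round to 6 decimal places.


P(A|B) = P(A and B) / P(B) = 0.016 / 0.07 = 8/35 ≈ 0.22857143

0.228571


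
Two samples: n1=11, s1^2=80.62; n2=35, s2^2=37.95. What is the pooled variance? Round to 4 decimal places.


sp^2 = ((n1-1)*s1^2 + (n2-1)*s2^2)/(n1+n2-2)
(n1-1)*s1^2 = 10 * 80.62 = 806.2
(n2-1)*s2^2 = 34 * 37.95 = 1290.3
numerator = 806.2 + 1290.3 = 2096.5
n1+n2-2 = 44
sp^2 = 2096.5 / 44 = 4193/88 ≈ 47.647727

47.6477


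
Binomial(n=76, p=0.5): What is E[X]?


E[X] = n*p = 76 * 0.5 = 38

38


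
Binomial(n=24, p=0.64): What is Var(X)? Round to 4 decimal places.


Var = n*p*(1-p) = 24 * 0.64 * 0.36 = 5.5296

5.5296


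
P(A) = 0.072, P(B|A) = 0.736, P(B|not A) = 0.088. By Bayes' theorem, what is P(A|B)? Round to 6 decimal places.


P(A|B) = P(B|A)*P(A) / P(B), P(B) = P(B|A)*P(A) + P(B|not A)*P(not A)
P(B|A)*P(A) = 0.736 * 0.072 = 0.052992
P(B|not A)*P(not A) = 0.088 * 0.928 = 0.081664
P(B) = 0.052992 + 0.081664 = 0.134656
P(A|B) = 0.052992 / 0.134656 = 207/526 ≈ 0.39353612

0.393536


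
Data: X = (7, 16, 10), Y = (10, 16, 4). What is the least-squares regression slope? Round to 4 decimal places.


b = sum((xi-xbar)(yi-ybar)) / sum((xi-xbar)^2)
n = 3, xbar = 33/3 = 11, ybar = 30/3 = 10
Sxy = sum((xi-xbar)(yi-ybar)) = 36
Sxx = sum((xi-xbar)^2) = 42
b = Sxy / Sxx = 6/7 ≈ 0.857143

0.8571


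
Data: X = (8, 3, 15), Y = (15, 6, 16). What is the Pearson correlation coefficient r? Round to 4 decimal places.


r = sum((xi-xbar)(yi-ybar)) / sqrt(sum((xi-xbar)^2) * sum((yi-ybar)^2))
n = 3, xbar = 26/3 ≈ 8.666667, ybar = 37/3 ≈ 12.333333
Sxy = sum((xi-xbar)(yi-ybar)) = 172/3 ≈ 57.333333
Sxx = sum((xi-xbar)^2) = 218/3 ≈ 72.666667
Syy = sum((yi-ybar)^2) = 182/3 ≈ 60.666667
sqrt(Sxx*Syy) ≈ 66.396118
r = Sxy / sqrt(Sxx*Syy) = 57.333333 / 66.396118 ≈ 0.863504

0.8635


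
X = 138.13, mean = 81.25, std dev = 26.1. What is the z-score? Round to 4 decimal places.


z = (X - mu) / sigma
X - mu = 138.13 - 81.25 = 56.88
z = 56.88 / 26.1 = 316/145 ≈ 2.179310

2.1793


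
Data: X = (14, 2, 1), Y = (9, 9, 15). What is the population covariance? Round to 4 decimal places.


Cov = (1/n)*sum((xi-xbar)(yi-ybar))
n = 3, xbar = 17/3 ≈ 5.666667, ybar = 33/3 = 11
sum((xi-xbar)(yi-ybar)) = -28
Cov = -28 / 3 = -28/3 ≈ -9.333333

-9.3333


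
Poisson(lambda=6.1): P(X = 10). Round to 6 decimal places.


P = e^(-lam) * lam^k / k!
e^(-6.1) ≈ 0.002242868
lam^k = 6.1^10 ≈ 71334291.166288
k! = 10! = 3628800
P = 0.002242868 * 71334291.166288 / 3628800 ≈ 0.044090

0.044090


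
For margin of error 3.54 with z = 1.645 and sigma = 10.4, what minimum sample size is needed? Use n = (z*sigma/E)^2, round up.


z*sigma/E = 1.645 * 10.4 / 3.54 = 4277/885 ≈ 4.832768
(z*sigma/E)^2 ≈ 23.355650
round up: n = 24

24


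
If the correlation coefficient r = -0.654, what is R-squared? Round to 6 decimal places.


R^2 = r^2 = (-0.654)^2 = 0.427716

0.427716


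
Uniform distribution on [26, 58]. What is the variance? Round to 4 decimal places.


Var = (b-a)^2 / 12
(b-a)^2 = (58 - 26)^2 = 1024
Var = 1024/12 ≈ 85.333333

85.3333


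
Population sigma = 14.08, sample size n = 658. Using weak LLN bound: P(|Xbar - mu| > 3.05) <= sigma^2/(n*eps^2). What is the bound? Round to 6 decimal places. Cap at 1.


bound = min(1, sigma^2/(n*eps^2))
sigma^2 = 14.08^2 = 198.2464
n*eps^2 = 658 * 3.05^2 = 658 * 9.3025 = 6121.045
sigma^2/(n*eps^2) = 198.2464 / 6121.045 ≈ 0.03238767

0.032388


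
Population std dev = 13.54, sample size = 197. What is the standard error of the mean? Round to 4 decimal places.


SE = sigma / sqrt(n)
sqrt(197) ≈ 14.035669
SE = 13.54 / 14.035669 ≈ 0.964685

0.9647


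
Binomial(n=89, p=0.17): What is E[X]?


E[X] = n*p = 89 * 0.17 = 15.13

15.13


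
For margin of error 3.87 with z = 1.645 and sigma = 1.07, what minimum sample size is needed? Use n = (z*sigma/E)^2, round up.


z*sigma/E = 1.645 * 1.07 / 3.87 ≈ 0.454819
(z*sigma/E)^2 ≈ 0.206860
round up: n = 1

1


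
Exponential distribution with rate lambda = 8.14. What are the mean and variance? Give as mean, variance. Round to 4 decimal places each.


mean = 1/lam, var = 1/lam^2
mean = 1 / 8.14 = 50/407 ≈ 0.122850
lam^2 = 8.14^2 = 66.2596
var = 1 / 66.2596 ≈ 0.015092

0.1229, 0.0151


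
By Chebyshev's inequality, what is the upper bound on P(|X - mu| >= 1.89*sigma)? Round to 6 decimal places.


P <= 1/k^2
k^2 = 1.89^2 = 3.5721
1/k^2 = 1 / 3.5721 ≈ 0.27994737

0.279947


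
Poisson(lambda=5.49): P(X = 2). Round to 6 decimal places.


P = e^(-lam) * lam^k / k!
e^(-5.49) ≈ 0.004127844
lam^k = 5.49^2 = 30.1401
k! = 2! = 2
P = 0.004127844 * 30.1401 / 2 ≈ 0.062207

0.062207


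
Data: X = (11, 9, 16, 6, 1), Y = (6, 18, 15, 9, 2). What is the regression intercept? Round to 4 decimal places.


a = ybar - b*xbar, where b = sum((xi-xbar)(yi-ybar)) / sum((xi-xbar)^2)
n = 5, xbar = 43/5 = 8.6, ybar = 50/5 = 10
Sxy = sum((xi-xbar)(yi-ybar)) = 94
Sxx = sum((xi-xbar)^2) = 125.2
b = Sxy / Sxx = 235/313 ≈ 0.750799
a = 10 - 0.750799 * 8.6 = 1109/313 ≈ 3.543131

3.5431


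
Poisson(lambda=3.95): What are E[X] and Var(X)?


E[X] = Var(X) = lambda = 3.95

3.95, 3.95


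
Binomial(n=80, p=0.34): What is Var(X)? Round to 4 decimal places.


Var = n*p*(1-p) = 80 * 0.34 * 0.66 = 17.952

17.9520


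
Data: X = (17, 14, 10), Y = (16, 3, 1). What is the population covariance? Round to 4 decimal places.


Cov = (1/n)*sum((xi-xbar)(yi-ybar))
n = 3, xbar = 41/3 ≈ 13.666667, ybar = 20/3 ≈ 6.666667
sum((xi-xbar)(yi-ybar)) = 152/3 ≈ 50.666667
Cov = 50.666667 / 3 = 152/9 ≈ 16.888889

16.8889


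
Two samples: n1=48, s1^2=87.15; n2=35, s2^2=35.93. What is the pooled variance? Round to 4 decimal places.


sp^2 = ((n1-1)*s1^2 + (n2-1)*s2^2)/(n1+n2-2)
(n1-1)*s1^2 = 47 * 87.15 = 4096.05
(n2-1)*s2^2 = 34 * 35.93 = 1221.62
numerator = 4096.05 + 1221.62 = 5317.67
n1+n2-2 = 81
sp^2 = 5317.67 / 81 = 531767/8100 ≈ 65.650247

65.6502


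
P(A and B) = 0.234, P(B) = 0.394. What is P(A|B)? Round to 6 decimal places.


P(A|B) = P(A and B) / P(B) = 0.234 / 0.394 = 117/197 ≈ 0.59390863

0.593909


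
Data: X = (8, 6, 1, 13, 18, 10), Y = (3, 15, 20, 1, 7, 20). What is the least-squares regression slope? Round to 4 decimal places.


b = sum((xi-xbar)(yi-ybar)) / sum((xi-xbar)^2)
n = 6, xbar = 56/6 = 28/3 ≈ 9.333333, ybar = 66/6 = 11
Sxy = sum((xi-xbar)(yi-ybar)) = -143
Sxx = sum((xi-xbar)^2) = 514/3 ≈ 171.333333
b = Sxy / Sxx = -429/514 ≈ -0.834630

-0.8346


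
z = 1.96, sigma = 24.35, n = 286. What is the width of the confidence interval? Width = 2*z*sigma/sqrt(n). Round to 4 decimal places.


width = 2*z*sigma/sqrt(n)
2*z*sigma = 2 * 1.96 * 24.35 = 95.452
sqrt(286) ≈ 16.911535
width = 95.452 / 16.911535 ≈ 5.644195

5.6442


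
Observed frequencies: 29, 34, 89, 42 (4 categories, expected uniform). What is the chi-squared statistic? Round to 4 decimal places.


chi2 = sum((O-E)^2/E), E = total/4
total = 194, E = 194/4 = 48.5
(29 - 48.5)^2 / 48.5 = 380.25 / 48.5 = 1521/194 ≈ 7.840206
(34 - 48.5)^2 / 48.5 = 210.25 / 48.5 = 841/194 ≈ 4.335052
(89 - 48.5)^2 / 48.5 = 1640.25 / 48.5 = 6561/194 ≈ 33.819588
(42 - 48.5)^2 / 48.5 = 42.25 / 48.5 = 169/194 ≈ 0.871134
chi2 = 4546/97 ≈ 46.865979

46.8660


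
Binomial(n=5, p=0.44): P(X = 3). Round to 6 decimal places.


P = C(n,k) * p^k * (1-p)^(n-k)
C(5,3) = 10
p^k = 0.44^3 = 0.085184
(1-p)^(n-k) = 0.56^2 = 0.3136
P = 10 * 0.085184 * 0.3136 ≈ 0.267137

0.267137


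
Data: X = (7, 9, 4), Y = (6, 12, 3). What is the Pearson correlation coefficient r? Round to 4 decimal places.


r = sum((xi-xbar)(yi-ybar)) / sqrt(sum((xi-xbar)^2) * sum((yi-ybar)^2))
n = 3, xbar = 20/3 ≈ 6.666667, ybar = 21/3 = 7
Sxy = sum((xi-xbar)(yi-ybar)) = 22
Sxx = sum((xi-xbar)^2) = 38/3 ≈ 12.666667
Syy = sum((yi-ybar)^2) = 42
sqrt(Sxx*Syy) ≈ 23.065125
r = Sxy / sqrt(Sxx*Syy) = 22 / 23.065125 ≈ 0.953821

0.9538


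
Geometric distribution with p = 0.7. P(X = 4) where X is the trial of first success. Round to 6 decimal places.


P = (1-p)^(k-1) * p
(1-p)^(k-1) = 0.3^3 = 0.027
P = 0.027 * 0.7 = 0.0189

0.018900


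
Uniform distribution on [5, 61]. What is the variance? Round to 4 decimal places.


Var = (b-a)^2 / 12
(b-a)^2 = (61 - 5)^2 = 3136
Var = 3136/12 ≈ 261.333333

261.3333


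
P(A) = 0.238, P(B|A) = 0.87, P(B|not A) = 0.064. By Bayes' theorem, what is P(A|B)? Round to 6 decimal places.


P(A|B) = P(B|A)*P(A) / P(B), P(B) = P(B|A)*P(A) + P(B|not A)*P(not A)
P(B|A)*P(A) = 0.87 * 0.238 = 0.20706
P(B|not A)*P(not A) = 0.064 * 0.762 = 0.048768
P(B) = 0.20706 + 0.048768 = 0.255828
P(A|B) = 0.20706 / 0.255828 ≈ 0.80937192

0.809372


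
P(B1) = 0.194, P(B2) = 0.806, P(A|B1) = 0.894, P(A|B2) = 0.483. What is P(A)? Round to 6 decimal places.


P(A) = P(A|B1)*P(B1) + P(A|B2)*P(B2)
P(A|B1)*P(B1) = 0.894 * 0.194 = 0.173436
P(A|B2)*P(B2) = 0.483 * 0.806 = 0.389298
P(A) = 0.173436 + 0.389298 = 0.562734

0.562734


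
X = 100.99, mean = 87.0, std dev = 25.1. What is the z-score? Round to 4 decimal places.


z = (X - mu) / sigma
X - mu = 100.99 - 87.0 = 13.99
z = 13.99 / 25.1 = 1399/2510 ≈ 0.557371

0.5574


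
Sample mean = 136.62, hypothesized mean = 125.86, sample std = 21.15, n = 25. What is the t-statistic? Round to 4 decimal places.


t = (xbar - mu0) / (s/sqrt(n))
xbar - mu0 = 136.62 - 125.86 = 10.76
sqrt(25) = 5
s/sqrt(n) = 21.15 / 5 = 4.23
t = 10.76 / 4.23 = 1076/423 ≈ 2.543735

2.5437


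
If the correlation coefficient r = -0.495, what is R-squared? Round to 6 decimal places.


R^2 = r^2 = (-0.495)^2 = 0.245025

0.245025


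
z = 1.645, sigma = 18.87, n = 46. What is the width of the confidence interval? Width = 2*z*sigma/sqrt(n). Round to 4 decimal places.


width = 2*z*sigma/sqrt(n)
2*z*sigma = 2 * 1.645 * 18.87 = 62.0823
sqrt(46) ≈ 6.782330
width = 62.0823 / 6.782330 ≈ 9.153536

9.1535


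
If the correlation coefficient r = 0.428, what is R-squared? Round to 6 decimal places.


R^2 = r^2 = (0.428)^2 = 0.183184

0.183184


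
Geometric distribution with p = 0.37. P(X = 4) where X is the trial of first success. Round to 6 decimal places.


P = (1-p)^(k-1) * p
(1-p)^(k-1) = 0.63^3 = 0.250047
P = 0.250047 * 0.37 = 0.09251739

0.092517


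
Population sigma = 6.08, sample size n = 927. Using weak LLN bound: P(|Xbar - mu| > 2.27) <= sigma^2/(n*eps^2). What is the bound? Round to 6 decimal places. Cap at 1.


bound = min(1, sigma^2/(n*eps^2))
sigma^2 = 6.08^2 = 36.9664
n*eps^2 = 927 * 2.27^2 = 927 * 5.1529 = 4776.7383
sigma^2/(n*eps^2) = 36.9664 / 4776.7383 ≈ 0.00773884

0.007739


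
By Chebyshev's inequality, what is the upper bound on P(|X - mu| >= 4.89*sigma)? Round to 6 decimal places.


P <= 1/k^2
k^2 = 4.89^2 = 23.9121
1/k^2 = 1 / 23.9121 ≈ 0.04181983

0.041820


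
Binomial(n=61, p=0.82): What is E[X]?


E[X] = n*p = 61 * 0.82 = 50.02

50.02


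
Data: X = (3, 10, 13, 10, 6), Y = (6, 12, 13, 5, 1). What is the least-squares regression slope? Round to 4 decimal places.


b = sum((xi-xbar)(yi-ybar)) / sum((xi-xbar)^2)
n = 5, xbar = 42/5 = 8.4, ybar = 37/5 = 7.4
Sxy = sum((xi-xbar)(yi-ybar)) = 52.2
Sxx = sum((xi-xbar)^2) = 61.2
b = Sxy / Sxx = 29/34 ≈ 0.852941

0.8529


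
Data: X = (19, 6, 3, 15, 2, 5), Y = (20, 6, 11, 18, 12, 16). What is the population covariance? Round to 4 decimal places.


Cov = (1/n)*sum((xi-xbar)(yi-ybar))
n = 6, xbar = 50/6 = 25/3 ≈ 8.333333, ybar = 83/6 ≈ 13.833333
sum((xi-xbar)(yi-ybar)) = 394/3 ≈ 131.333333
Cov = 131.333333 / 6 = 197/9 ≈ 21.888889

21.8889


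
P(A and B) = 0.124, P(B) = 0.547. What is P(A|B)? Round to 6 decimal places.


P(A|B) = P(A and B) / P(B) = 0.124 / 0.547 = 124/547 ≈ 0.22669104

0.226691


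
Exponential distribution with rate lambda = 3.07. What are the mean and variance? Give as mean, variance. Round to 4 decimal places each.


mean = 1/lam, var = 1/lam^2
mean = 1 / 3.07 = 100/307 ≈ 0.325733
lam^2 = 3.07^2 = 9.4249
var = 1 / 9.4249 ≈ 0.106102

0.3257, 0.1061


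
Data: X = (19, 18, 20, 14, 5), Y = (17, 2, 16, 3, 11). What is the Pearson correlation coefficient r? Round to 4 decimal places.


r = sum((xi-xbar)(yi-ybar)) / sqrt(sum((xi-xbar)^2) * sum((yi-ybar)^2))
n = 5, xbar = 76/5 = 15.2, ybar = 49/5 = 9.8
Sxy = sum((xi-xbar)(yi-ybar)) = 31.2
Sxx = sum((xi-xbar)^2) = 150.8
Syy = sum((yi-ybar)^2) = 198.8
sqrt(Sxx*Syy) ≈ 173.144564
r = Sxy / sqrt(Sxx*Syy) = 31.2 / 173.144564 ≈ 0.180196

0.1802


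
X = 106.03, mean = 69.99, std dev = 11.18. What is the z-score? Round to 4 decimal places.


z = (X - mu) / sigma
X - mu = 106.03 - 69.99 = 36.04
z = 36.04 / 11.18 = 1802/559 ≈ 3.223614

3.2236


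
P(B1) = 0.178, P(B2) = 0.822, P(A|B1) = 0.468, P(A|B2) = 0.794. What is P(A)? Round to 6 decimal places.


P(A) = P(A|B1)*P(B1) + P(A|B2)*P(B2)
P(A|B1)*P(B1) = 0.468 * 0.178 = 0.083304
P(A|B2)*P(B2) = 0.794 * 0.822 = 0.652668
P(A) = 0.083304 + 0.652668 = 0.735972

0.735972


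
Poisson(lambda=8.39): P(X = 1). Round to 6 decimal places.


P = e^(-lam) * lam^k / k!
e^(-8.39) ≈ 0.0002271273
lam^k = 8.39^1 = 8.39
k! = 1! = 1
P = 0.0002271273 * 8.39 / 1 ≈ 0.001906

0.001906


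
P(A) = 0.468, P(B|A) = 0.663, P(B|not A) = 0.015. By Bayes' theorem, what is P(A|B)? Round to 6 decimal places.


P(A|B) = P(B|A)*P(A) / P(B), P(B) = P(B|A)*P(A) + P(B|not A)*P(not A)
P(B|A)*P(A) = 0.663 * 0.468 = 0.310284
P(B|not A)*P(not A) = 0.015 * 0.532 = 0.00798
P(B) = 0.310284 + 0.00798 = 0.318264
P(A|B) = 0.310284 / 0.318264 ≈ 0.97492648

0.974926


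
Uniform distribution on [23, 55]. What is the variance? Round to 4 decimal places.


Var = (b-a)^2 / 12
(b-a)^2 = (55 - 23)^2 = 1024
Var = 1024/12 ≈ 85.333333

85.3333


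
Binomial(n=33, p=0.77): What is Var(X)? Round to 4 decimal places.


Var = n*p*(1-p) = 33 * 0.77 * 0.23 = 5.8443

5.8443


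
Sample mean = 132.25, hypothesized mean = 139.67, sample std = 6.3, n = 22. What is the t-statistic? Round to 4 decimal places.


t = (xbar - mu0) / (s/sqrt(n))
xbar - mu0 = 132.25 - 139.67 = -7.42
sqrt(22) ≈ 4.69041576
s/sqrt(n) = 6.3 / 4.69041576 ≈ 1.34316451
t = -7.42 / 1.34316451 ≈ -5.524267

-5.5243


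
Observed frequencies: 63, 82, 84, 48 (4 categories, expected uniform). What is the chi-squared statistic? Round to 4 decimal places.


chi2 = sum((O-E)^2/E), E = total/4
total = 277, E = 277/4 = 69.25
(63 - 69.25)^2 / 69.25 = 39.0625 / 69.25 = 625/1108 ≈ 0.564079
(82 - 69.25)^2 / 69.25 = 162.5625 / 69.25 = 2601/1108 ≈ 2.347473
(84 - 69.25)^2 / 69.25 = 217.5625 / 69.25 = 3481/1108 ≈ 3.141697
(48 - 69.25)^2 / 69.25 = 451.5625 / 69.25 = 7225/1108 ≈ 6.520758
chi2 = 3483/277 ≈ 12.574007

12.5740


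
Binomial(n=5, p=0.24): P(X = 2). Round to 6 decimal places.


P = C(n,k) * p^k * (1-p)^(n-k)
C(5,2) = 10
p^k = 0.24^2 = 0.0576
(1-p)^(n-k) = 0.76^3 = 0.438976
P = 10 * 0.0576 * 0.438976 ≈ 0.252850

0.252850


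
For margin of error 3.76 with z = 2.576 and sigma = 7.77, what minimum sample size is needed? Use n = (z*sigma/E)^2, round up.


z*sigma/E = 2.576 * 7.77 / 3.76 ≈ 5.323277
(z*sigma/E)^2 ≈ 28.337274
round up: n = 29

29


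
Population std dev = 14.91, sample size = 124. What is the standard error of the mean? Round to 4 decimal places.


SE = sigma / sqrt(n)
sqrt(124) ≈ 11.135529
SE = 14.91 / 11.135529 ≈ 1.338958

1.3390


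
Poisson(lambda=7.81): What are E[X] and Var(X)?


E[X] = Var(X) = lambda = 7.81

7.81, 7.81


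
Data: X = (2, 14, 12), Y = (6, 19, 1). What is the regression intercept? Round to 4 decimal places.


a = ybar - b*xbar, where b = sum((xi-xbar)(yi-ybar)) / sum((xi-xbar)^2)
n = 3, xbar = 28/3 ≈ 9.333333, ybar = 26/3 ≈ 8.666667
Sxy = sum((xi-xbar)(yi-ybar)) = 142/3 ≈ 47.333333
Sxx = sum((xi-xbar)^2) = 248/3 ≈ 82.666667
b = Sxy / Sxx = 71/124 ≈ 0.572581
a = 8.666667 - 0.572581 * 9.333333 = 103/31 ≈ 3.322581

3.3226


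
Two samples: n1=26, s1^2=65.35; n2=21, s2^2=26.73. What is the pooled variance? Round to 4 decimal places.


sp^2 = ((n1-1)*s1^2 + (n2-1)*s2^2)/(n1+n2-2)
(n1-1)*s1^2 = 25 * 65.35 = 1633.75
(n2-1)*s2^2 = 20 * 26.73 = 534.6
numerator = 1633.75 + 534.6 = 2168.35
n1+n2-2 = 45
sp^2 = 2168.35 / 45 = 43367/900 ≈ 48.185556

48.1856


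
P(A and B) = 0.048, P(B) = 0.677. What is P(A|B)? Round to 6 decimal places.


P(A|B) = P(A and B) / P(B) = 0.048 / 0.677 = 48/677 ≈ 0.07090103

0.070901


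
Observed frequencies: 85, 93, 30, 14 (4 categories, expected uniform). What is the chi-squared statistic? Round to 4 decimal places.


chi2 = sum((O-E)^2/E), E = total/4
total = 222, E = 222/4 = 55.5
(85 - 55.5)^2 / 55.5 = 870.25 / 55.5 = 3481/222 ≈ 15.680180
(93 - 55.5)^2 / 55.5 = 1406.25 / 55.5 = 1875/74 ≈ 25.337838
(30 - 55.5)^2 / 55.5 = 650.25 / 55.5 = 867/74 ≈ 11.716216
(14 - 55.5)^2 / 55.5 = 1722.25 / 55.5 = 6889/222 ≈ 31.031532
chi2 = 9298/111 ≈ 83.765766

83.7658


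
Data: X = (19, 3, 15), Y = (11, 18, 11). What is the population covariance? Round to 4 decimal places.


Cov = (1/n)*sum((xi-xbar)(yi-ybar))
n = 3, xbar = 37/3 ≈ 12.333333, ybar = 40/3 ≈ 13.333333
sum((xi-xbar)(yi-ybar)) = -196/3 ≈ -65.333333
Cov = -65.333333 / 3 = -196/9 ≈ -21.777778

-21.7778


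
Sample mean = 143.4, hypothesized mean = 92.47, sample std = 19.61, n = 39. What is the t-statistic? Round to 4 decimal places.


t = (xbar - mu0) / (s/sqrt(n))
xbar - mu0 = 143.4 - 92.47 = 50.93
sqrt(39) ≈ 6.24499800
s/sqrt(n) = 19.61 / 6.24499800 ≈ 3.14011310
t = 50.93 / 3.14011310 ≈ 16.219161

16.2192


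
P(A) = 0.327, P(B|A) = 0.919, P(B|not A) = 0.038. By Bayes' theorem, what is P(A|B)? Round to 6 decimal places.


P(A|B) = P(B|A)*P(A) / P(B), P(B) = P(B|A)*P(A) + P(B|not A)*P(not A)
P(B|A)*P(A) = 0.919 * 0.327 = 0.300513
P(B|not A)*P(not A) = 0.038 * 0.673 = 0.025574
P(B) = 0.300513 + 0.025574 = 0.326087
P(A|B) = 0.300513 / 0.326087 ≈ 0.92157308

0.921573


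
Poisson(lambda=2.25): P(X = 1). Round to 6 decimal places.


P = e^(-lam) * lam^k / k!
e^(-2.25) ≈ 0.1053992
lam^k = 2.25^1 = 2.25
k! = 1! = 1
P = 0.1053992 * 2.25 / 1 ≈ 0.237148

0.237148


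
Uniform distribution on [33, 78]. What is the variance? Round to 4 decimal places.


Var = (b-a)^2 / 12
(b-a)^2 = (78 - 33)^2 = 2025
Var = 2025/12 = 168.75

168.7500


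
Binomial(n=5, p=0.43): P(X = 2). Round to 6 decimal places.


P = C(n,k) * p^k * (1-p)^(n-k)
C(5,2) = 10
p^k = 0.43^2 = 0.1849
(1-p)^(n-k) = 0.57^3 = 0.185193
P = 10 * 0.1849 * 0.185193 ≈ 0.342422

0.342422


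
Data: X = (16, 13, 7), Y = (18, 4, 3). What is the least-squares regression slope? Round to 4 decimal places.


b = sum((xi-xbar)(yi-ybar)) / sum((xi-xbar)^2)
n = 3, xbar = 36/3 = 12, ybar = 25/3 ≈ 8.333333
Sxy = sum((xi-xbar)(yi-ybar)) = 61
Sxx = sum((xi-xbar)^2) = 42
b = Sxy / Sxx = 61/42 ≈ 1.452381

1.4524


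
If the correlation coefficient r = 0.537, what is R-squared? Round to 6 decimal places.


R^2 = r^2 = (0.537)^2 = 0.288369

0.288369


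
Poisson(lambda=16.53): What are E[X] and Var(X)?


E[X] = Var(X) = lambda = 16.53

16.53, 16.53


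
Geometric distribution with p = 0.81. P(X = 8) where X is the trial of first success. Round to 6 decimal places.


P = (1-p)^(k-1) * p
(1-p)^(k-1) = 0.19^7 ≈ 0.000008938717
P = 0.000008938717 * 0.81 ≈ 0.000007240361

0.000007


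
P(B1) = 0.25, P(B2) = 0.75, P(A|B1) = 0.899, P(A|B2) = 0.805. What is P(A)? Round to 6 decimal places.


P(A) = P(A|B1)*P(B1) + P(A|B2)*P(B2)
P(A|B1)*P(B1) = 0.899 * 0.25 = 0.22475
P(A|B2)*P(B2) = 0.805 * 0.75 = 0.60375
P(A) = 0.22475 + 0.60375 = 0.8285

0.828500


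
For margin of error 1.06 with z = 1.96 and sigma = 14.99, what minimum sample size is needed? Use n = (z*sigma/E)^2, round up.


z*sigma/E = 1.96 * 14.99 / 1.06 = 73451/2650 ≈ 27.717358
(z*sigma/E)^2 ≈ 768.251962
round up: n = 769

769


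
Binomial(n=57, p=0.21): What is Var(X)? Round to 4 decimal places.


Var = n*p*(1-p) = 57 * 0.21 * 0.79 = 9.4563

9.4563


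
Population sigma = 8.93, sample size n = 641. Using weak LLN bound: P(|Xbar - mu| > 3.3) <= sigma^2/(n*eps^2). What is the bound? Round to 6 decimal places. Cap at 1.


bound = min(1, sigma^2/(n*eps^2))
sigma^2 = 8.93^2 = 79.7449
n*eps^2 = 641 * 3.3^2 = 641 * 10.89 = 6980.49
sigma^2/(n*eps^2) = 79.7449 / 6980.49 ≈ 0.01142397

0.011424


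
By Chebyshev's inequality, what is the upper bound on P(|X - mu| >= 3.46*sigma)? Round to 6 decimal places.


P <= 1/k^2
k^2 = 3.46^2 = 11.9716
1/k^2 = 1 / 11.9716 ≈ 0.08353102

0.083531
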